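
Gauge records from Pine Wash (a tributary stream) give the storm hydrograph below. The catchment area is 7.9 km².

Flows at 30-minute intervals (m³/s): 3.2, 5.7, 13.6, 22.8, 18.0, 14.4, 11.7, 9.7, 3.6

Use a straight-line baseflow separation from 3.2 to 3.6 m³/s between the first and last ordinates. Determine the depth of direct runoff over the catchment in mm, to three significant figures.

d ≈ 16.4 mm

Direct runoff: 0.00, 2.45, 10.30, 19.45, 14.60, 10.95, 8.20, 6.15, 0.00 m³/s; ΣQ_DR = 72.10 m³/s.
V = ΣQ_DR · Δt = 72.10 × 1800 s = 1.298 × 10^5 m³.
Over A = 7.9 km², depth = V / A = 16.4 mm.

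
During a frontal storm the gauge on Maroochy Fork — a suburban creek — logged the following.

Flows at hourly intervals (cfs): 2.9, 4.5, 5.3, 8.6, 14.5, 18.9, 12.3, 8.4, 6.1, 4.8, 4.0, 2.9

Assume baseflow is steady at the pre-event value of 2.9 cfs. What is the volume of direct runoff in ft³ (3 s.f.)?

Direct-runoff ordinates (Q − Q_b): 0.0, 1.6, 2.4, 5.7, 11.6, 16.0, 9.4, 5.5, 3.2, 1.9, 1.1, 0.0 cfs.
ΣQ_DR = 58.40 cfs.
With Δt = 1 h = 3600 s, V = ΣQ_DR · Δt = 58.40 × 3600 = 2.10 × 10^5 ft³.

V ≈ 2.10 × 10^5 ft³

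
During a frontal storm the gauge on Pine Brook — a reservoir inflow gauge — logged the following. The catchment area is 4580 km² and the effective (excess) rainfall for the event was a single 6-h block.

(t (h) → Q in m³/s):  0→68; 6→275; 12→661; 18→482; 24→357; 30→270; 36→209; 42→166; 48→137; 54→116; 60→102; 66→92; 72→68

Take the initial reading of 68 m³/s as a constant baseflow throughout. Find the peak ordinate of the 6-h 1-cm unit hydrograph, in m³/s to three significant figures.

U_p ≈ 593 m³/s

Direct runoff: 0.0, 207.0, 593.0, 414.0, 289.0, 202.0, 141.0, 98.0, 69.0, 48.0, 34.0, 24.0, 0.0 m³/s; ΣQ_DR = 2119 m³/s, peak = 593.0 m³/s.
Runoff depth d = ΣQ_DR·Δt / A = 2119 × 21600 / (4580 km²) = 9.994 mm.
The 1-cm UH is the DRH scaled by (10 mm)/d, so U_p = 593.0 × 10/9.994 = 593 m³/s.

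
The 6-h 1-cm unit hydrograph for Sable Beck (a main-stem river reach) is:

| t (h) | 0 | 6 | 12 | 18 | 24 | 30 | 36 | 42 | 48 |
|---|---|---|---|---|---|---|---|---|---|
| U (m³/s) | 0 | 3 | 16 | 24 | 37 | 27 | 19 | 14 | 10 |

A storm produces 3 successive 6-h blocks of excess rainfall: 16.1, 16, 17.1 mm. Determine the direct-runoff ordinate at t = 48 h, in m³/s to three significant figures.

By discrete convolution, Q_j = Σ (P_i / 10 mm) · U_{j−i}.
At t = 48 h (j=8): Q = (16.1/10)·10 + (16/10)·14 + (17.1/10)·19 = 71.0 m³/s.

Q ≈ 71.0 m³/s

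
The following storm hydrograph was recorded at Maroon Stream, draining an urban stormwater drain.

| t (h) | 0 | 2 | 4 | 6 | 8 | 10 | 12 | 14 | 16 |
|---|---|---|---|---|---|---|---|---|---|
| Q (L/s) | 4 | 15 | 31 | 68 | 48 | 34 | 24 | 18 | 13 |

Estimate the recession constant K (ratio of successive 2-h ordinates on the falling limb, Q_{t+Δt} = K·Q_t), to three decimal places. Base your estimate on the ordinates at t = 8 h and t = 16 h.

K ≈ 0.721

Using the recession-limb readings at t = 8 h and t = 16 h: Q falls from 48 to 13 L/s over 4 intervals.
K = (Q₂/Q₁)^(1/4) = (13/48)^(1/4) = 0.721.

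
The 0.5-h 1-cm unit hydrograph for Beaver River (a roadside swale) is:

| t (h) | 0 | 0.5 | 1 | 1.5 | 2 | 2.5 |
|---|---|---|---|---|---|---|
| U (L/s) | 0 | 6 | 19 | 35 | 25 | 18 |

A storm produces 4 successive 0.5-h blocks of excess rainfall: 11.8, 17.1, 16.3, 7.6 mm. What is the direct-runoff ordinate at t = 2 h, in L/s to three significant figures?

Q ≈ 125 L/s

By discrete convolution, Q_j = Σ (P_i / 10 mm) · U_{j−i}.
At t = 2 h (j=4): Q = (11.8/10)·25 + (17.1/10)·35 + (16.3/10)·19 + (7.6/10)·6 = 125 L/s.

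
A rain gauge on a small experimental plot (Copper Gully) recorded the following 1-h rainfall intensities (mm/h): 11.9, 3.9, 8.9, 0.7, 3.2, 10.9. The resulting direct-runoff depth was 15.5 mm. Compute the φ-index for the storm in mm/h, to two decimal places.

Only the 3 blocks with intensity above φ contribute runoff: 11.9, 8.9, 10.9 mm/h.
Σ(I−φ)·Δt = d  ⇒  (11.9+8.9+10.9 − 3φ)·1 = 15.5
φ = (31.70 − 15.5/1) / 3 = 5.40 mm/h.

φ ≈ 5.40 mm/h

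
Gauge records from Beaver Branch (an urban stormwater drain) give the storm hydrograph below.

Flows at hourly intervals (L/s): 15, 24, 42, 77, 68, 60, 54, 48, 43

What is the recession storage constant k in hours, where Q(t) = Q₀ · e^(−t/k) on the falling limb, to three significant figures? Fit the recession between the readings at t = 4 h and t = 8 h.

k ≈ 8.73 h

On the falling limb, Q drops from 68 to 43 L/s between t = 4 h and t = 8 h (Δt = 4 h).
k = −Δt / ln(Q₂/Q₁) = −4 / ln(43/68) = 8.73 h.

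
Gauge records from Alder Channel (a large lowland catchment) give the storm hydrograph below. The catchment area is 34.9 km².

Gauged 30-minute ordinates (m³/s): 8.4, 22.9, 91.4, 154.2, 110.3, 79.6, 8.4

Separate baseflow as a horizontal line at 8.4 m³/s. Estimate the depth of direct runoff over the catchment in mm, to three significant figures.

Direct runoff: 0.0, 14.5, 83.0, 145.8, 101.9, 71.2, 0.0 m³/s; ΣQ_DR = 416.4 m³/s.
V = ΣQ_DR · Δt = 416.4 × 1800 s = 7.495 × 10^5 m³.
Over A = 34.9 km², depth = V / A = 21.5 mm.

d ≈ 21.5 mm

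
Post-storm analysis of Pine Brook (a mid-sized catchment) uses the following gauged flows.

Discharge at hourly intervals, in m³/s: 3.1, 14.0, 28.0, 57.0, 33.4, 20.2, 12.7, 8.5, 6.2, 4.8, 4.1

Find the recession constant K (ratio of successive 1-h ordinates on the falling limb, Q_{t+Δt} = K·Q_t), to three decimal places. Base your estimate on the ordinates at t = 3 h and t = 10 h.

K ≈ 0.687

Using the recession-limb readings at t = 3 h and t = 10 h: Q falls from 57.0 to 4.1 m³/s over 7 intervals.
K = (Q₂/Q₁)^(1/7) = (4.1/57.0)^(1/7) = 0.687.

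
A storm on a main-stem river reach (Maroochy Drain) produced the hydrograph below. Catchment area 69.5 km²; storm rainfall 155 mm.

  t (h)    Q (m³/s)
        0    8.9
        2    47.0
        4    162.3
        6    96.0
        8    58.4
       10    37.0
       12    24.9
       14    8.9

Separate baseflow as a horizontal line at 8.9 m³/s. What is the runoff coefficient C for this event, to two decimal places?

C ≈ 0.25

ΣQ_DR = 372.2 m³/s; V = ΣQ_DR·Δt = 2.680 × 10^6 m³.
Runoff depth d = V / A = 38.56 mm.
C = d / P = 38.56 / 155 = 0.25.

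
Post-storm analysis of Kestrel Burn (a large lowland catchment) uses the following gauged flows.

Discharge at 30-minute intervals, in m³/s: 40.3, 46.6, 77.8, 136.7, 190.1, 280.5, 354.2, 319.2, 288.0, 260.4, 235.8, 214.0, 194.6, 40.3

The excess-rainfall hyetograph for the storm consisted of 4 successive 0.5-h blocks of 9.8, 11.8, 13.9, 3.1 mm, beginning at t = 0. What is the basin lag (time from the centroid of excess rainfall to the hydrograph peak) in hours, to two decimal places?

t_L ≈ 2.12 h

Centroid of excess rainfall: t_c = Σ P_i·t̄_i / ΣP_i = 0.8834 h (block centres at 0.25, 0.75, 1.25, 1.75 h).
Hydrograph peak occurs at t = 3 h, so basin lag t_L = 3 − 0.8834 = 2.12 h.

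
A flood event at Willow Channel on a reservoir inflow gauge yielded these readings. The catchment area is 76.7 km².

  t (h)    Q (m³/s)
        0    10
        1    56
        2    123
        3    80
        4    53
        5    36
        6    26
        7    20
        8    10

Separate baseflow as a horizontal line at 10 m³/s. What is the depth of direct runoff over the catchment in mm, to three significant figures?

Direct runoff: 0.0, 46.0, 113.0, 70.0, 43.0, 26.0, 16.0, 10.0, 0.0 m³/s; ΣQ_DR = 324.0 m³/s.
V = ΣQ_DR · Δt = 324.0 × 3600 s = 1.166 × 10^6 m³.
Over A = 76.7 km², depth = V / A = 15.2 mm.

d ≈ 15.2 mm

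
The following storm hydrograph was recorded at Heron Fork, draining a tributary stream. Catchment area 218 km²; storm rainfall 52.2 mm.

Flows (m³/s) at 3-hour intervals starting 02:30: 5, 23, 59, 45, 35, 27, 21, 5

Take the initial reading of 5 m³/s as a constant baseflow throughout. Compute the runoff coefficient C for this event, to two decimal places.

ΣQ_DR = 180.0 m³/s; V = ΣQ_DR·Δt = 1.944 × 10^6 m³.
Runoff depth d = V / A = 8.917 mm.
C = d / P = 8.917 / 52.2 = 0.17.

C ≈ 0.17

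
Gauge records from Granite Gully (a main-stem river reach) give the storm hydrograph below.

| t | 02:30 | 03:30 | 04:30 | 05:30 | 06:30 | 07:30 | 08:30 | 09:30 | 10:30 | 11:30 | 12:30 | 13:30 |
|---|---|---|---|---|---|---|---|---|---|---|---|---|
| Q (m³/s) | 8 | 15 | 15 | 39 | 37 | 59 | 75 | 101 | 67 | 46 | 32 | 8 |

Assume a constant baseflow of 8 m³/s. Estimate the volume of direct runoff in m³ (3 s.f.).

Direct-runoff ordinates (Q − Q_b): 0.0, 7.0, 7.0, 31.0, 29.0, 51.0, 67.0, 93.0, 59.0, 38.0, 24.0, 0.0 m³/s.
ΣQ_DR = 406.0 m³/s.
With Δt = 1 h = 3600 s, V = ΣQ_DR · Δt = 406.0 × 3600 = 1.46 × 10^6 m³.

V ≈ 1.46 × 10^6 m³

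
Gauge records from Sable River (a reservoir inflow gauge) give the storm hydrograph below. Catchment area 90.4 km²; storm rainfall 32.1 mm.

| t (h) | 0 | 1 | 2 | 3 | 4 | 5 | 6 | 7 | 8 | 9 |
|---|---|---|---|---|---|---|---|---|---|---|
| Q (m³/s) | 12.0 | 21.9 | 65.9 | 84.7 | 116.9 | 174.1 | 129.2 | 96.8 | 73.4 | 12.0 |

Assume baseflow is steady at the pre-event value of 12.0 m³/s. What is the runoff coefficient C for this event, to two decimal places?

ΣQ_DR = 666.9 m³/s; V = ΣQ_DR·Δt = 2.401 × 10^6 m³.
Runoff depth d = V / A = 26.56 mm.
C = d / P = 26.56 / 32.1 = 0.83.

C ≈ 0.83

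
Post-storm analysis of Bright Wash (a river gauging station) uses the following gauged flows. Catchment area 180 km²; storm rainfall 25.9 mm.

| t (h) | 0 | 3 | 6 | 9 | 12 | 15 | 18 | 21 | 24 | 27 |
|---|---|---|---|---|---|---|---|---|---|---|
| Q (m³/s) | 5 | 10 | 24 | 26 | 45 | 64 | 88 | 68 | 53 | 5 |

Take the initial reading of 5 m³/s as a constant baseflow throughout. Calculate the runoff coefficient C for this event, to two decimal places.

C ≈ 0.78

ΣQ_DR = 338.0 m³/s; V = ΣQ_DR·Δt = 3.650 × 10^6 m³.
Runoff depth d = V / A = 20.28 mm.
C = d / P = 20.28 / 25.9 = 0.78.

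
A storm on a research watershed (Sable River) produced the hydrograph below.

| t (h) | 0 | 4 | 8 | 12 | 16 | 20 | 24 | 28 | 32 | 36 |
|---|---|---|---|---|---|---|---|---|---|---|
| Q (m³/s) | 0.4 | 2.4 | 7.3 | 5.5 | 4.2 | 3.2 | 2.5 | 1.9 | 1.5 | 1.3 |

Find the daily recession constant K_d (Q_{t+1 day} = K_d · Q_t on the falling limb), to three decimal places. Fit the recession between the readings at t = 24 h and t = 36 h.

K_d ≈ 0.270

Between t = 24 h and t = 36 h the flow falls from 2.5 to 1.3 m³/s over 3×4 h = 12 h.
Per-interval ratio K = (1.3/2.5)^(1/3) = 0.8041; K_d = K^(24/4) = 0.270.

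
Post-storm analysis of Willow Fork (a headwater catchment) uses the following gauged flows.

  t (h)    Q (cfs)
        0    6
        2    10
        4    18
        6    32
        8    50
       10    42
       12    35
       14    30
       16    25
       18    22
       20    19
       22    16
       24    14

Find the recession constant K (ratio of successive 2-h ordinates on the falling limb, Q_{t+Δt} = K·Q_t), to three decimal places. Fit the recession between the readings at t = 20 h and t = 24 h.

Using the recession-limb readings at t = 20 h and t = 24 h: Q falls from 19 to 14 cfs over 2 intervals.
K = (Q₂/Q₁)^(1/2) = (14/19)^(1/2) = 0.858.

K ≈ 0.858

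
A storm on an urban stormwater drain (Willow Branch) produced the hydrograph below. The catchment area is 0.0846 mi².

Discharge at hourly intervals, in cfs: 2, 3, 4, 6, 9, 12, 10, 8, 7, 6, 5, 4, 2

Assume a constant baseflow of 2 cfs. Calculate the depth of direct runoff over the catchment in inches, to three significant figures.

Direct runoff: 0.0, 1.0, 2.0, 4.0, 7.0, 10.0, 8.0, 6.0, 5.0, 4.0, 3.0, 2.0, 0.0 cfs; ΣQ_DR = 52.00 cfs.
V = ΣQ_DR · Δt = 52.00 × 3600 s = 1.872 × 10^5 ft³.
Over A = 0.0846 mi², depth = V / A = 0.952 in.

d ≈ 0.952 in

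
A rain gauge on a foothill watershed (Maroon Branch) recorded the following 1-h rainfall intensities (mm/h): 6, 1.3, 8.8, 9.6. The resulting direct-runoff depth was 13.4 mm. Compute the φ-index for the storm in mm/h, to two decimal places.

Only the 3 blocks with intensity above φ contribute runoff: 6, 8.8, 9.6 mm/h.
Σ(I−φ)·Δt = d  ⇒  (6+8.8+9.6 − 3φ)·1 = 13.4
φ = (24.40 − 13.4/1) / 3 = 3.67 mm/h.

φ ≈ 3.67 mm/h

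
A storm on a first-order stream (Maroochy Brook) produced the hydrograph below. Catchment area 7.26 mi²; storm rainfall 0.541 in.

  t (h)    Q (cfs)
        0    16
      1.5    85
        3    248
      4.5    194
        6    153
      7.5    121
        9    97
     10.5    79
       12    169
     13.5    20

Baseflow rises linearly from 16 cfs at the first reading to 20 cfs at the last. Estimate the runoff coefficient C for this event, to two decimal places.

C ≈ 0.59

ΣQ_DR = 1002 cfs; V = ΣQ_DR·Δt = 5.411 × 10^6 ft³.
Runoff depth d = V / A = 0.3208 in.
C = d / P = 0.3208 / 0.541 = 0.59.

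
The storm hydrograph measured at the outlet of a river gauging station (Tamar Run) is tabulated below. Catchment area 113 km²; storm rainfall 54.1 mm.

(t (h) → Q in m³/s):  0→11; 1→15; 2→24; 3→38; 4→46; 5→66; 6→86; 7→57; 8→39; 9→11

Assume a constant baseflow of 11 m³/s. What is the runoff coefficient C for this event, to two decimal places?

ΣQ_DR = 283.0 m³/s; V = ΣQ_DR·Δt = 1.019 × 10^6 m³.
Runoff depth d = V / A = 9.016 mm.
C = d / P = 9.016 / 54.1 = 0.17.

C ≈ 0.17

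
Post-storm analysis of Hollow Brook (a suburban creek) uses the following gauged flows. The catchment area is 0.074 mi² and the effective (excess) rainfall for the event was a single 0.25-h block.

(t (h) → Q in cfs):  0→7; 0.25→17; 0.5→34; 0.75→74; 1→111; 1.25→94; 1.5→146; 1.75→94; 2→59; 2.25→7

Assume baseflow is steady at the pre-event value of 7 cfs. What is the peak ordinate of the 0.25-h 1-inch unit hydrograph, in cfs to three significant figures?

U_p ≈ 46.3 cfs

Direct runoff: 0.0, 10.0, 27.0, 67.0, 104.0, 87.0, 139.0, 87.0, 52.0, 0.0 cfs; ΣQ_DR = 573.0 cfs, peak = 139.0 cfs.
Runoff depth d = ΣQ_DR·Δt / A = 573.0 × 900 / (0.074 mi²) = 3.000 in.
The 1-inch UH is the DRH scaled by (1 in)/d, so U_p = 139.0 × 1/3.000 = 46.3 cfs.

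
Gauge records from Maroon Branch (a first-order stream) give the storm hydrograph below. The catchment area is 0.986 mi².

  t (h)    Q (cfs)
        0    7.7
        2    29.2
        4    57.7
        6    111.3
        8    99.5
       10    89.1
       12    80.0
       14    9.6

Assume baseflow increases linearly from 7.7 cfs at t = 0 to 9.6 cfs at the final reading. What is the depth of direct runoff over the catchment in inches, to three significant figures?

d ≈ 1.30 in

Direct runoff: 0.00, 21.23, 49.46, 102.79, 90.71, 80.04, 70.67, 0.00 cfs; ΣQ_DR = 414.9 cfs.
V = ΣQ_DR · Δt = 414.9 × 7200 s = 2.987 × 10^6 ft³.
Over A = 0.986 mi², depth = V / A = 1.30 in.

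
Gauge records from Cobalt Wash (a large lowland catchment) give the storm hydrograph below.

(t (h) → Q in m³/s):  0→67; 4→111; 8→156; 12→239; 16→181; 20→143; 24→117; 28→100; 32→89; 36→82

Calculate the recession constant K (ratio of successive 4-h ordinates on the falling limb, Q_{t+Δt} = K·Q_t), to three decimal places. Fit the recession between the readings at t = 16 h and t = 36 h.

K ≈ 0.854

Using the recession-limb readings at t = 16 h and t = 36 h: Q falls from 181 to 82 m³/s over 5 intervals.
K = (Q₂/Q₁)^(1/5) = (82/181)^(1/5) = 0.854.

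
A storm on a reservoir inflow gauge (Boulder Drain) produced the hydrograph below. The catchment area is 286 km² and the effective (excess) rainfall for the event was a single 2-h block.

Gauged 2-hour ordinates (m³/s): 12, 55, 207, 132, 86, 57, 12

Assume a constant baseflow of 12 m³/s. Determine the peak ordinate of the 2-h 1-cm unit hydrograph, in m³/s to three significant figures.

Direct runoff: 0.0, 43.0, 195.0, 120.0, 74.0, 45.0, 0.0 m³/s; ΣQ_DR = 477.0 m³/s, peak = 195.0 m³/s.
Runoff depth d = ΣQ_DR·Δt / A = 477.0 × 7200 / (286 km²) = 12.01 mm.
The 1-cm UH is the DRH scaled by (10 mm)/d, so U_p = 195.0 × 10/12.01 = 162 m³/s.

U_p ≈ 162 m³/s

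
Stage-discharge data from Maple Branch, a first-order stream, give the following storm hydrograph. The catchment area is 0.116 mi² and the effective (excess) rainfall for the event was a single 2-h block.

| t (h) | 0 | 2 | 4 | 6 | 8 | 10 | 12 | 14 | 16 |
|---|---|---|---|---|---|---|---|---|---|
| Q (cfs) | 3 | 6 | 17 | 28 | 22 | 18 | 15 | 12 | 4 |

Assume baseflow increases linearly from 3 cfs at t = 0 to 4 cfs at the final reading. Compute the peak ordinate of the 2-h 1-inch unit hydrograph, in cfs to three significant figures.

U_p ≈ 9.86 cfs

Direct runoff: 0.00, 2.88, 13.75, 24.62, 18.50, 14.38, 11.25, 8.12, 0.00 cfs; ΣQ_DR = 93.50 cfs, peak = 24.62 cfs.
Runoff depth d = ΣQ_DR·Δt / A = 93.50 × 7200 / (0.116 mi²) = 2.498 in.
The 1-inch UH is the DRH scaled by (1 in)/d, so U_p = 24.62 × 1/2.498 = 9.86 cfs.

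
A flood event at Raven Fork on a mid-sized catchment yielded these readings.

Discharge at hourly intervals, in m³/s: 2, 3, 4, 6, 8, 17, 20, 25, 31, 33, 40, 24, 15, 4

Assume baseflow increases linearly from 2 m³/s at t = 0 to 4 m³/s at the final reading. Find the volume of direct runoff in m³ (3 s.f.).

Direct-runoff ordinates (Q − Q_b): 0.00, 0.85, 1.69, 3.54, 5.38, 14.23, 17.08, 21.92, 27.77, 29.62, 36.46, 20.31, 11.15, 0.00 m³/s.
ΣQ_DR = 190.0 m³/s.
With Δt = 1 h = 3600 s, V = ΣQ_DR · Δt = 190.0 × 3600 = 6.84 × 10^5 m³.

V ≈ 6.84 × 10^5 m³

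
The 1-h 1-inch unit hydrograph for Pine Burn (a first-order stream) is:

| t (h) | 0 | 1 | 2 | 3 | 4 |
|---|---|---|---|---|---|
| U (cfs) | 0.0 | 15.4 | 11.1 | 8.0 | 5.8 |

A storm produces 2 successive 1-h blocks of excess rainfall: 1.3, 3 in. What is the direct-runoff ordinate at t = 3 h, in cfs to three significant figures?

By discrete convolution, Q_j = Σ (P_i / 1 in) · U_{j−i}.
At t = 3 h (j=3): Q = (1.3/1)·8.0 + (3/1)·11.1 = 43.7 cfs.

Q ≈ 43.7 cfs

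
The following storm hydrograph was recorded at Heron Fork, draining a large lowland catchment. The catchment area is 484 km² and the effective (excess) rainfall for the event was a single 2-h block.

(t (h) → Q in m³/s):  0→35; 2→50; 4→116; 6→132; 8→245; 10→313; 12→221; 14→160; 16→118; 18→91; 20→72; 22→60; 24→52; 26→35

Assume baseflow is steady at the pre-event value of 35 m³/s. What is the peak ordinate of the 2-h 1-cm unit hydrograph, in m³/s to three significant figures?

U_p ≈ 154 m³/s

Direct runoff: 0.0, 15.0, 81.0, 97.0, 210.0, 278.0, 186.0, 125.0, 83.0, 56.0, 37.0, 25.0, 17.0, 0.0 m³/s; ΣQ_DR = 1210 m³/s, peak = 278.0 m³/s.
Runoff depth d = ΣQ_DR·Δt / A = 1210 × 7200 / (484 km²) = 18.00 mm.
The 1-cm UH is the DRH scaled by (10 mm)/d, so U_p = 278.0 × 10/18.00 = 154 m³/s.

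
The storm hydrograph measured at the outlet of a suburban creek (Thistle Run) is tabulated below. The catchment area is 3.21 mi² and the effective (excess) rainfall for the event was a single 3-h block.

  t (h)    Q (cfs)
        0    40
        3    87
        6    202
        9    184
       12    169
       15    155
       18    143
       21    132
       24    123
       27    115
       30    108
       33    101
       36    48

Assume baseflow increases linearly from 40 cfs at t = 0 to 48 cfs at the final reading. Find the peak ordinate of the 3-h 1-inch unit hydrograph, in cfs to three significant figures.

Direct runoff: 0.00, 46.33, 160.67, 142.00, 126.33, 111.67, 99.00, 87.33, 77.67, 69.00, 61.33, 53.67, 0.00 cfs; ΣQ_DR = 1035 cfs, peak = 160.67 cfs.
Runoff depth d = ΣQ_DR·Δt / A = 1035 × 10800 / (3.21 mi²) = 1.499 in.
The 1-inch UH is the DRH scaled by (1 in)/d, so U_p = 160.67 × 1/1.499 = 107 cfs.

U_p ≈ 107 cfs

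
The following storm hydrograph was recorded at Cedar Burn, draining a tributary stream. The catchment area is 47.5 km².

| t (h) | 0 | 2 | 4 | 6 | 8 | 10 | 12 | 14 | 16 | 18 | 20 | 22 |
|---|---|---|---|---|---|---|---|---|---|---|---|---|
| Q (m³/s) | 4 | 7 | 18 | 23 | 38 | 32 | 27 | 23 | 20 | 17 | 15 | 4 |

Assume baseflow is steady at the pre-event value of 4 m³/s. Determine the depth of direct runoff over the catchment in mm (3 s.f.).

Direct runoff: 0.0, 3.0, 14.0, 19.0, 34.0, 28.0, 23.0, 19.0, 16.0, 13.0, 11.0, 0.0 m³/s; ΣQ_DR = 180.0 m³/s.
V = ΣQ_DR · Δt = 180.0 × 7200 s = 1.296 × 10^6 m³.
Over A = 47.5 km², depth = V / A = 27.3 mm.

d ≈ 27.3 mm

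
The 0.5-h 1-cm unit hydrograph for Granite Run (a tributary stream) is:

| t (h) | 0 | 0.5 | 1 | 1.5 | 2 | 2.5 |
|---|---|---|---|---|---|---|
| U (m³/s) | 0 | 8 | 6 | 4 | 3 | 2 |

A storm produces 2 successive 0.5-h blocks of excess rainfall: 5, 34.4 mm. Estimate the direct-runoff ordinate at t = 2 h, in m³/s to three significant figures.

Q ≈ 15.3 m³/s

By discrete convolution, Q_j = Σ (P_i / 10 mm) · U_{j−i}.
At t = 2 h (j=4): Q = (5/10)·3 + (34.4/10)·4 = 15.3 m³/s.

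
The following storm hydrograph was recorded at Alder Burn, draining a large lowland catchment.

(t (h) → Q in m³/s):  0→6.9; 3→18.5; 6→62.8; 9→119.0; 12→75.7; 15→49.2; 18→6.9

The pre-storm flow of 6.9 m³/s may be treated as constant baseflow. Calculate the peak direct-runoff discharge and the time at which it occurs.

Subtracting baseflow gives direct-runoff ordinates: 0.0, 11.6, 55.9, 112.1, 68.8, 42.3, 0.0 m³/s.
The maximum is 112.1 m³/s, occurring at the reading for t = 9 h.

Q_p = 112.1 m³/s at t = 9 h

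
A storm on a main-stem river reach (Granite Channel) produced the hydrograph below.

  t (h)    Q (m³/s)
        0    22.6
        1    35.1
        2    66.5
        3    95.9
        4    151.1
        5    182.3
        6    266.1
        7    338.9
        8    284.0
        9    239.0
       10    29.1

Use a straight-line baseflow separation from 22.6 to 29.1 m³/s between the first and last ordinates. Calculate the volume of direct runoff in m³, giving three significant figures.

V ≈ 5.13 × 10^6 m³

Direct-runoff ordinates (Q − Q_b): 0.00, 11.85, 42.60, 71.35, 125.90, 156.45, 239.60, 311.75, 256.20, 210.55, 0.00 m³/s.
ΣQ_DR = 1426 m³/s.
With Δt = 1 h = 3600 s, V = ΣQ_DR · Δt = 1426 × 3600 = 5.13 × 10^6 m³.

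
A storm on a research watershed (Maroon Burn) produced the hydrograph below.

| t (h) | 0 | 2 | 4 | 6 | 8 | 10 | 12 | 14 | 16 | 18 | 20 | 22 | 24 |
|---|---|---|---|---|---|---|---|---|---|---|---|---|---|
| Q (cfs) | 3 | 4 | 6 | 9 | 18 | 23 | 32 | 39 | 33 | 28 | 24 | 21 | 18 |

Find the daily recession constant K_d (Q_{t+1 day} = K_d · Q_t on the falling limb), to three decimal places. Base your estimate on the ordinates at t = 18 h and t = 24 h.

K_d ≈ 0.171

Between t = 18 h and t = 24 h the flow falls from 28 to 18 cfs over 3×2 h = 6 h.
Per-interval ratio K = (18/28)^(1/3) = 0.8631; K_d = K^(24/2) = 0.171.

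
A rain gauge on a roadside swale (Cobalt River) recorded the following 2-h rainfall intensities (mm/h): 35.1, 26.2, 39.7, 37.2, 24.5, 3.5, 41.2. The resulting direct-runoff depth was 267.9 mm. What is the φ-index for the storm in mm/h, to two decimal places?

φ ≈ 11.66 mm/h

Only the 6 blocks with intensity above φ contribute runoff: 35.1, 26.2, 39.7, 37.2, 24.5, 41.2 mm/h.
Σ(I−φ)·Δt = d  ⇒  (35.1+26.2+39.7+37.2+24.5+41.2 − 6φ)·2 = 267.9
φ = (203.9 − 267.9/2) / 6 = 11.66 mm/h.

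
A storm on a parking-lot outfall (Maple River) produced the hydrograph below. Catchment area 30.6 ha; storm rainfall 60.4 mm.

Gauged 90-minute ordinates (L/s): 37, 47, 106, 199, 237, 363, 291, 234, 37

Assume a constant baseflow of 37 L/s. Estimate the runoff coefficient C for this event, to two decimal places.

C ≈ 0.36

ΣQ_DR = 1218 L/s; V = ΣQ_DR·Δt = 6.577 × 10^6 L.
Runoff depth d = V / A = 21.49 mm.
C = d / P = 21.49 / 60.4 = 0.36.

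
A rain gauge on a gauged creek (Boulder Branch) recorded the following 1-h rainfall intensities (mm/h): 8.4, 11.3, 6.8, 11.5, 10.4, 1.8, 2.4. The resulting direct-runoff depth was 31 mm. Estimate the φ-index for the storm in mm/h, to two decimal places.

Only the 5 blocks with intensity above φ contribute runoff: 8.4, 11.3, 6.8, 11.5, 10.4 mm/h.
Σ(I−φ)·Δt = d  ⇒  (8.4+11.3+6.8+11.5+10.4 − 5φ)·1 = 31
φ = (48.40 − 31/1) / 5 = 3.48 mm/h.

φ ≈ 3.48 mm/h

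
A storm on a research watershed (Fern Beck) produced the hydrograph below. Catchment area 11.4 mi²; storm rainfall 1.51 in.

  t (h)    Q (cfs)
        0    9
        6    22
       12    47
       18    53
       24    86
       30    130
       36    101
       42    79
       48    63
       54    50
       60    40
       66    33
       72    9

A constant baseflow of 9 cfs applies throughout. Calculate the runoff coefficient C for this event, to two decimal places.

ΣQ_DR = 605.0 cfs; V = ΣQ_DR·Δt = 1.307 × 10^7 ft³.
Runoff depth d = V / A = 0.4934 in.
C = d / P = 0.4934 / 1.51 = 0.33.

C ≈ 0.33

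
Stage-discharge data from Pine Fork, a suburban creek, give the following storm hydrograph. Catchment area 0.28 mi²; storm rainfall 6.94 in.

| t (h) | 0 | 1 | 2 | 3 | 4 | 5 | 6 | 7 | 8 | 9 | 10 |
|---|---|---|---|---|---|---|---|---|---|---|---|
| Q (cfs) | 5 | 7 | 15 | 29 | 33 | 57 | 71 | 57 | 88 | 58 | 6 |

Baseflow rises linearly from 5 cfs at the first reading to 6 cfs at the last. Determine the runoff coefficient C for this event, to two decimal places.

ΣQ_DR = 365.5 cfs; V = ΣQ_DR·Δt = 1.316 × 10^6 ft³.
Runoff depth d = V / A = 2.023 in.
C = d / P = 2.023 / 6.94 = 0.29.

C ≈ 0.29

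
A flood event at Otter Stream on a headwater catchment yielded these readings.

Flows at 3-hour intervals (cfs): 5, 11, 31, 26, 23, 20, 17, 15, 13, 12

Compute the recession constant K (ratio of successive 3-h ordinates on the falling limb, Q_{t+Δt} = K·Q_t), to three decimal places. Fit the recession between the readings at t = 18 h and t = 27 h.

Using the recession-limb readings at t = 18 h and t = 27 h: Q falls from 17 to 12 cfs over 3 intervals.
K = (Q₂/Q₁)^(1/3) = (12/17)^(1/3) = 0.890.

K ≈ 0.890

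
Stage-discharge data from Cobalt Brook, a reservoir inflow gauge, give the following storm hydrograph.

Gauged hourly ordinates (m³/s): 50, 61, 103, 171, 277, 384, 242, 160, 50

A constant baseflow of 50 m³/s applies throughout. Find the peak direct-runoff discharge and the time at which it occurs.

Q_p = 334.0 m³/s at t = 5 h

Subtracting baseflow gives direct-runoff ordinates: 0.0, 11.0, 53.0, 121.0, 227.0, 334.0, 192.0, 110.0, 0.0 m³/s.
The maximum is 334.0 m³/s, occurring at the reading for t = 5 h.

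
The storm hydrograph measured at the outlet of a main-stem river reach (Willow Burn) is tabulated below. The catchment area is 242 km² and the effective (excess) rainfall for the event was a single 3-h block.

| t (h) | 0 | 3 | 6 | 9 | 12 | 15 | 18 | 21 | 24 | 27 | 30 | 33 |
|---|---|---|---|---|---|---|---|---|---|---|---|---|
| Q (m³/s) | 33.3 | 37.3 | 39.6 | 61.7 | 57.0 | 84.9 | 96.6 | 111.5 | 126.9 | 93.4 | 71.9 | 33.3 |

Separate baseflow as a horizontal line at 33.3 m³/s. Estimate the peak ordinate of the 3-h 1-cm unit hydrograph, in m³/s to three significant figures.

Direct runoff: 0.0, 4.0, 6.3, 28.4, 23.7, 51.6, 63.3, 78.2, 93.6, 60.1, 38.6, 0.0 m³/s; ΣQ_DR = 447.8 m³/s, peak = 93.6 m³/s.
Runoff depth d = ΣQ_DR·Δt / A = 447.8 × 10800 / (242 km²) = 19.98 mm.
The 1-cm UH is the DRH scaled by (10 mm)/d, so U_p = 93.6 × 10/19.98 = 46.8 m³/s.

U_p ≈ 46.8 m³/s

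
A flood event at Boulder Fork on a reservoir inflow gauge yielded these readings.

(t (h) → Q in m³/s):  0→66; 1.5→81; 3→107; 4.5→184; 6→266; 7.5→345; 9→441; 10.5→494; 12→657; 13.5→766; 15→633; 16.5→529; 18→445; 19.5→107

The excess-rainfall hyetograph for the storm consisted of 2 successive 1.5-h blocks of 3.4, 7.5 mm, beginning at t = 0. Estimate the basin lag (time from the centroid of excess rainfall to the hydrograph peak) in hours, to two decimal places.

t_L ≈ 11.72 h

Centroid of excess rainfall: t_c = Σ P_i·t̄_i / ΣP_i = 1.7821 h (block centres at 0.75, 2.25 h).
Hydrograph peak occurs at t = 13.5 h, so basin lag t_L = 13.5 − 1.7821 = 11.72 h.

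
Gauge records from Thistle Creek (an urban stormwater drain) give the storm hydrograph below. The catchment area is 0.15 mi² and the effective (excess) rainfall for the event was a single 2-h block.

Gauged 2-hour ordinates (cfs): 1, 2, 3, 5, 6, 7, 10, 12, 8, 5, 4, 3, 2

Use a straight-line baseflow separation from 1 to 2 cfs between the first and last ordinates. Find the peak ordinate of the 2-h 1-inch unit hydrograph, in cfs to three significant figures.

Direct runoff: 0.00, 0.92, 1.83, 3.75, 4.67, 5.58, 8.50, 10.42, 6.33, 3.25, 2.17, 1.08, 0.00 cfs; ΣQ_DR = 48.50 cfs, peak = 10.42 cfs.
Runoff depth d = ΣQ_DR·Δt / A = 48.50 × 7200 / (0.15 mi²) = 1.002 in.
The 1-inch UH is the DRH scaled by (1 in)/d, so U_p = 10.42 × 1/1.002 = 10.4 cfs.

U_p ≈ 10.4 cfs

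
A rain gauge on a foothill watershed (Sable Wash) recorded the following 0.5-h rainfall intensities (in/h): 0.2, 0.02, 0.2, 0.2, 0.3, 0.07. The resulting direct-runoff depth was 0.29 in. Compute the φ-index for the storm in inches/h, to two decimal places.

φ ≈ 0.08 in/h

Only the 4 blocks with intensity above φ contribute runoff: 0.2, 0.2, 0.2, 0.3 in/h.
Σ(I−φ)·Δt = d  ⇒  (0.2+0.2+0.2+0.3 − 4φ)·0.5 = 0.29
φ = (0.9000 − 0.29/0.5) / 4 = 0.08 in/h.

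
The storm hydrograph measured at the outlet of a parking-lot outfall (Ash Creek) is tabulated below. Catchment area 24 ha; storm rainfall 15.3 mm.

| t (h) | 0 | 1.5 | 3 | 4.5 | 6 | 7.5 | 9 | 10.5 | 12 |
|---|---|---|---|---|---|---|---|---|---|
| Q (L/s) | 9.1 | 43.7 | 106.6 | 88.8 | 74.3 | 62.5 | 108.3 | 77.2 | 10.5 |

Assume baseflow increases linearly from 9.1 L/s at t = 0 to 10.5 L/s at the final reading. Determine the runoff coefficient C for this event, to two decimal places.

C ≈ 0.72

ΣQ_DR = 492.8 L/s; V = ΣQ_DR·Δt = 2.661 × 10^6 L.
Runoff depth d = V / A = 11.09 mm.
C = d / P = 11.09 / 15.3 = 0.72.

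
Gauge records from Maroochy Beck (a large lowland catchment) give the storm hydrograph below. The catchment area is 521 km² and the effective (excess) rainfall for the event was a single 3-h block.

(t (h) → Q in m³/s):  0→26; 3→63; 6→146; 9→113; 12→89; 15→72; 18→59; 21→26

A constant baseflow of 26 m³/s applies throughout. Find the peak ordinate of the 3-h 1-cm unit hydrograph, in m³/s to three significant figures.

U_p ≈ 150 m³/s

Direct runoff: 0.0, 37.0, 120.0, 87.0, 63.0, 46.0, 33.0, 0.0 m³/s; ΣQ_DR = 386.0 m³/s, peak = 120.0 m³/s.
Runoff depth d = ΣQ_DR·Δt / A = 386.0 × 10800 / (521 km²) = 8.002 mm.
The 1-cm UH is the DRH scaled by (10 mm)/d, so U_p = 120.0 × 10/8.002 = 150 m³/s.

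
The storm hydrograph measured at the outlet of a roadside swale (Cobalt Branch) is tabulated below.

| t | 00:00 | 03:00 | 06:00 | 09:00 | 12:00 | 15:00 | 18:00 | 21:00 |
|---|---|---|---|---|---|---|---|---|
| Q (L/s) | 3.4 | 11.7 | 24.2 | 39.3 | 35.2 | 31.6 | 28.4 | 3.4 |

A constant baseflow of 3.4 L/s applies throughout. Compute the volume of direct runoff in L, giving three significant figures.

V ≈ 1.62 × 10^6 L

Direct-runoff ordinates (Q − Q_b): 0.0, 8.3, 20.8, 35.9, 31.8, 28.2, 25.0, 0.0 L/s.
ΣQ_DR = 150.0 L/s.
With Δt = 3 h = 10800 s, V = ΣQ_DR · Δt = 150.0 × 10800 = 1.62 × 10^6 L.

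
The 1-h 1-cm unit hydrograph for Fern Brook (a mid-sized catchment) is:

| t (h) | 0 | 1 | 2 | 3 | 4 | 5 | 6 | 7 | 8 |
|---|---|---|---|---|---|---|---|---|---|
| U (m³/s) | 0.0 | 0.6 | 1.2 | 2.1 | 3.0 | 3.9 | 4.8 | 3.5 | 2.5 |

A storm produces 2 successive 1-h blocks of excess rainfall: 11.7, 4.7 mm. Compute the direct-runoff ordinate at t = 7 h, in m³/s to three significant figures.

Q ≈ 6.35 m³/s

By discrete convolution, Q_j = Σ (P_i / 10 mm) · U_{j−i}.
At t = 7 h (j=7): Q = (11.7/10)·3.5 + (4.7/10)·4.8 = 6.35 m³/s.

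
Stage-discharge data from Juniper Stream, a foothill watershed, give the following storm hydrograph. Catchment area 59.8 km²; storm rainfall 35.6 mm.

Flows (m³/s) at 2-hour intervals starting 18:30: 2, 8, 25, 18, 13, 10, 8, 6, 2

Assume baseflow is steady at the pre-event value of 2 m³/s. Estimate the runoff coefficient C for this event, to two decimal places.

ΣQ_DR = 74.00 m³/s; V = ΣQ_DR·Δt = 5.328 × 10^5 m³.
Runoff depth d = V / A = 8.910 mm.
C = d / P = 8.910 / 35.6 = 0.25.

C ≈ 0.25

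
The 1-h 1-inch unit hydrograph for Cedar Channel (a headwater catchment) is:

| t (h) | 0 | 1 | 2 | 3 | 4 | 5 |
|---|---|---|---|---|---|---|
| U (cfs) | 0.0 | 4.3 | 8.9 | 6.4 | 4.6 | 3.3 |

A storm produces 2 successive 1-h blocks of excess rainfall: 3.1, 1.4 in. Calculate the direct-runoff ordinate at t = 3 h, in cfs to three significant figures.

By discrete convolution, Q_j = Σ (P_i / 1 in) · U_{j−i}.
At t = 3 h (j=3): Q = (3.1/1)·6.4 + (1.4/1)·8.9 = 32.3 cfs.

Q ≈ 32.3 cfs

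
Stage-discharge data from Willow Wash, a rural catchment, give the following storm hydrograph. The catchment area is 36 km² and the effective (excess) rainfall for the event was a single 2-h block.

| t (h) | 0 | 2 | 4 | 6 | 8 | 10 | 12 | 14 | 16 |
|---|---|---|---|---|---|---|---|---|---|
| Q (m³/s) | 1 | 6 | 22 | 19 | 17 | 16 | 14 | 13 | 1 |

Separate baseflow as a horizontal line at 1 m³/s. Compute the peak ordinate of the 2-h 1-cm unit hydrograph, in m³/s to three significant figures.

U_p ≈ 10.5 m³/s

Direct runoff: 0.0, 5.0, 21.0, 18.0, 16.0, 15.0, 13.0, 12.0, 0.0 m³/s; ΣQ_DR = 100.0 m³/s, peak = 21.0 m³/s.
Runoff depth d = ΣQ_DR·Δt / A = 100.0 × 7200 / (36 km²) = 20.00 mm.
The 1-cm UH is the DRH scaled by (10 mm)/d, so U_p = 21.0 × 10/20.00 = 10.5 m³/s.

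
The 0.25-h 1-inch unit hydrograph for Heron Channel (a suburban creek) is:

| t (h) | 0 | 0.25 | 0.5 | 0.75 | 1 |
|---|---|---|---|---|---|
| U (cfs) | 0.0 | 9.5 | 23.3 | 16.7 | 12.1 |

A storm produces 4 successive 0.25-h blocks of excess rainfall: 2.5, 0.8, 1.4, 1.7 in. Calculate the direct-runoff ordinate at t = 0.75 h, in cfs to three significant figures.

By discrete convolution, Q_j = Σ (P_i / 1 in) · U_{j−i}.
At t = 0.75 h (j=3): Q = (2.5/1)·16.7 + (0.8/1)·23.3 + (1.4/1)·9.5 + (1.7/1)·0.0 = 73.7 cfs.

Q ≈ 73.7 cfs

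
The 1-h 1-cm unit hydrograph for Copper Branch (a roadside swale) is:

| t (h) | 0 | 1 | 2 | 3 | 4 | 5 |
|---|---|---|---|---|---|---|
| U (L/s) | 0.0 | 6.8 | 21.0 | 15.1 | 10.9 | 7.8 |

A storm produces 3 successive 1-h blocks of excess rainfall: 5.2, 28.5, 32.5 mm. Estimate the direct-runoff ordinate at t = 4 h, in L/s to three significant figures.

Q ≈ 117 L/s

By discrete convolution, Q_j = Σ (P_i / 10 mm) · U_{j−i}.
At t = 4 h (j=4): Q = (5.2/10)·10.9 + (28.5/10)·15.1 + (32.5/10)·21.0 = 117 L/s.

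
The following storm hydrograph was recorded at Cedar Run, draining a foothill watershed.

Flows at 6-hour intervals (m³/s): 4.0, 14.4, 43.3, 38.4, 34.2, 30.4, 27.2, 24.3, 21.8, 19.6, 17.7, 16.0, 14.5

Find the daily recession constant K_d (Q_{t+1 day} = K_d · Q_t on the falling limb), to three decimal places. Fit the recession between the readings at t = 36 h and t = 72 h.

K_d ≈ 0.657

Between t = 36 h and t = 72 h the flow falls from 27.2 to 14.5 m³/s over 6×6 h = 36 h.
Per-interval ratio K = (14.5/27.2)^(1/6) = 0.9005; K_d = K^(24/6) = 0.657.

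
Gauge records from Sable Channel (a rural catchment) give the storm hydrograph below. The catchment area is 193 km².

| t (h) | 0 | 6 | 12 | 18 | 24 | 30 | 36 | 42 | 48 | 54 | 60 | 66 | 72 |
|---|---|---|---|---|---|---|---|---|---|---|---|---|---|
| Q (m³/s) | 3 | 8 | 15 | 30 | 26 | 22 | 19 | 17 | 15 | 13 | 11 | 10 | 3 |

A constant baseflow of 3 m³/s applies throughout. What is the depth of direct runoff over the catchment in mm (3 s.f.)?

d ≈ 17.1 mm

Direct runoff: 0.0, 5.0, 12.0, 27.0, 23.0, 19.0, 16.0, 14.0, 12.0, 10.0, 8.0, 7.0, 0.0 m³/s; ΣQ_DR = 153.0 m³/s.
V = ΣQ_DR · Δt = 153.0 × 21600 s = 3.305 × 10^6 m³.
Over A = 193 km², depth = V / A = 17.1 mm.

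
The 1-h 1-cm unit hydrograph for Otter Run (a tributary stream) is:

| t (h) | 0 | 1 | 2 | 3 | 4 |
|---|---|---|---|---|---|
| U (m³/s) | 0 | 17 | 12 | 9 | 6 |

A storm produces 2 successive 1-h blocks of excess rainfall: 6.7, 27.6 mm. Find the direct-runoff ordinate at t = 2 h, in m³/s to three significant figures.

By discrete convolution, Q_j = Σ (P_i / 10 mm) · U_{j−i}.
At t = 2 h (j=2): Q = (6.7/10)·12 + (27.6/10)·17 = 55.0 m³/s.

Q ≈ 55.0 m³/s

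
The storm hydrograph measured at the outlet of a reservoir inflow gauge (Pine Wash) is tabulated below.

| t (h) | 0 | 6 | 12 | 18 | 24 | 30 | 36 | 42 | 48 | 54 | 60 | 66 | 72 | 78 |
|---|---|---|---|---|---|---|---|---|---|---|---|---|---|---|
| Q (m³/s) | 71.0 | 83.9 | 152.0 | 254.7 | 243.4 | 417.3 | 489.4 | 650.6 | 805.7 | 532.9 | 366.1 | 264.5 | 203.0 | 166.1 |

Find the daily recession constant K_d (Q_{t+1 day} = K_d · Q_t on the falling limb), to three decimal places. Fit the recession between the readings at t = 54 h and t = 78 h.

K_d ≈ 0.312

Between t = 54 h and t = 78 h the flow falls from 532.9 to 166.1 m³/s over 4×6 h = 24 h.
Per-interval ratio K = (166.1/532.9)^(1/4) = 0.7472; K_d = K^(24/6) = 0.312.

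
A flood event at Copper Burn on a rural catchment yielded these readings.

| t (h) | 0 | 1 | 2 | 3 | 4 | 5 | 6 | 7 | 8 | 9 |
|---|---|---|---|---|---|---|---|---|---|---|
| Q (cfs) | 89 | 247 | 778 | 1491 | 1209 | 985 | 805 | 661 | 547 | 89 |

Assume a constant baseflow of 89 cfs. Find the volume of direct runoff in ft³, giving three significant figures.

Direct-runoff ordinates (Q − Q_b): 0.0, 158.0, 689.0, 1402.0, 1120.0, 896.0, 716.0, 572.0, 458.0, 0.0 cfs.
ΣQ_DR = 6011 cfs.
With Δt = 1 h = 3600 s, V = ΣQ_DR · Δt = 6011 × 3600 = 2.16 × 10^7 ft³.

V ≈ 2.16 × 10^7 ft³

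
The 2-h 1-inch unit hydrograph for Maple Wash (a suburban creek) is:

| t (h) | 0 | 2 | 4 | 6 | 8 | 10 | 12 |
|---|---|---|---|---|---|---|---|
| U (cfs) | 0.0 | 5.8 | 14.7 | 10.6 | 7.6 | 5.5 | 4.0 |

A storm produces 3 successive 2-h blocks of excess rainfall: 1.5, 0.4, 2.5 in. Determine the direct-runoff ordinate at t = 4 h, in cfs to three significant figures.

By discrete convolution, Q_j = Σ (P_i / 1 in) · U_{j−i}.
At t = 4 h (j=2): Q = (1.5/1)·14.7 + (0.4/1)·5.8 + (2.5/1)·0.0 = 24.4 cfs.

Q ≈ 24.4 cfs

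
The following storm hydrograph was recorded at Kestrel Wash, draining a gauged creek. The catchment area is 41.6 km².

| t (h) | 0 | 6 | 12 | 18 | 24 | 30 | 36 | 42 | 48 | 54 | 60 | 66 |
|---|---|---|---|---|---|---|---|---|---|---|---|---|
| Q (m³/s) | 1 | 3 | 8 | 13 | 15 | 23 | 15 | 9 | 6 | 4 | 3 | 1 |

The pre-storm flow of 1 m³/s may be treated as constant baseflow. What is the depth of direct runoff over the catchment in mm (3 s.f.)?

Direct runoff: 0.0, 2.0, 7.0, 12.0, 14.0, 22.0, 14.0, 8.0, 5.0, 3.0, 2.0, 0.0 m³/s; ΣQ_DR = 89.00 m³/s.
V = ΣQ_DR · Δt = 89.00 × 21600 s = 1.922 × 10^6 m³.
Over A = 41.6 km², depth = V / A = 46.2 mm.

d ≈ 46.2 mm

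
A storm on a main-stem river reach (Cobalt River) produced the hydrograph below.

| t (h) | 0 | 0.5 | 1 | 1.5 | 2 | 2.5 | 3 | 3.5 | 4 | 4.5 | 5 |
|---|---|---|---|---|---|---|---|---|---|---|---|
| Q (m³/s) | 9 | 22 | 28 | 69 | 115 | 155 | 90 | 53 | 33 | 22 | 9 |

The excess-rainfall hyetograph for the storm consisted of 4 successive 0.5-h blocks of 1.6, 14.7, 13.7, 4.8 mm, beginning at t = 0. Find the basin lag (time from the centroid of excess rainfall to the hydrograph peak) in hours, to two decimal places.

Centroid of excess rainfall: t_c = Σ P_i·t̄_i / ΣP_i = 1.0618 h (block centres at 0.25, 0.75, 1.25, 1.75 h).
Hydrograph peak occurs at t = 2.5 h, so basin lag t_L = 2.5 − 1.0618 = 1.44 h.

t_L ≈ 1.44 h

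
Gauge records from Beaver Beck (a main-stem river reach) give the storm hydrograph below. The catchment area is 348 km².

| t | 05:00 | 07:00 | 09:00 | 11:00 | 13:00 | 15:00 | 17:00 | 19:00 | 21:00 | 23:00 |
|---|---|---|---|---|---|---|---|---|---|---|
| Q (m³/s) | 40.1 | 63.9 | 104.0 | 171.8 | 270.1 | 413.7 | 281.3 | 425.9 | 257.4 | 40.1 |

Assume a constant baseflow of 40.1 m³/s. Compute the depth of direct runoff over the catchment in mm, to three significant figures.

d ≈ 34.5 mm

Direct runoff: 0.0, 23.8, 63.9, 131.7, 230.0, 373.6, 241.2, 385.8, 217.3, 0.0 m³/s; ΣQ_DR = 1667 m³/s.
V = ΣQ_DR · Δt = 1667 × 7200 s = 1.200 × 10^7 m³.
Over A = 348 km², depth = V / A = 34.5 mm.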